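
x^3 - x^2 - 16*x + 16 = (x - 4)*(x - 1)*(x + 4)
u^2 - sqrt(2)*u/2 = u*(u - sqrt(2)/2)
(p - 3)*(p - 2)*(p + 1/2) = p^3 - 9*p^2/2 + 7*p/2 + 3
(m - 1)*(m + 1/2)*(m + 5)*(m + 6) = m^4 + 21*m^3/2 + 24*m^2 - 41*m/2 - 15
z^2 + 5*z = z*(z + 5)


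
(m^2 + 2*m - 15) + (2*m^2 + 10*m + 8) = 3*m^2 + 12*m - 7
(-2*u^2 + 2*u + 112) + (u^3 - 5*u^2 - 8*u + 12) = u^3 - 7*u^2 - 6*u + 124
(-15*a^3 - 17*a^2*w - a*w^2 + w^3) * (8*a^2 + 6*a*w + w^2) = -120*a^5 - 226*a^4*w - 125*a^3*w^2 - 15*a^2*w^3 + 5*a*w^4 + w^5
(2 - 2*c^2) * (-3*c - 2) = 6*c^3 + 4*c^2 - 6*c - 4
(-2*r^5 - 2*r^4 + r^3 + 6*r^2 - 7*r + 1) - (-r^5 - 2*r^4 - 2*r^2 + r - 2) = -r^5 + r^3 + 8*r^2 - 8*r + 3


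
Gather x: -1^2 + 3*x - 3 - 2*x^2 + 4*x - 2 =-2*x^2 + 7*x - 6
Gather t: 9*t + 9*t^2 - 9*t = 9*t^2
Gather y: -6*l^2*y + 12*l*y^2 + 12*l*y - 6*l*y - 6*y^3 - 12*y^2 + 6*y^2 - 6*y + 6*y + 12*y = -6*y^3 + y^2*(12*l - 6) + y*(-6*l^2 + 6*l + 12)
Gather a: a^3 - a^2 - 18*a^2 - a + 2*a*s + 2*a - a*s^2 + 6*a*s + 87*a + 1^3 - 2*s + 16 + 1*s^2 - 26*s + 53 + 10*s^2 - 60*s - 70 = a^3 - 19*a^2 + a*(-s^2 + 8*s + 88) + 11*s^2 - 88*s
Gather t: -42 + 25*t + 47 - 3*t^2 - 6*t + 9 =-3*t^2 + 19*t + 14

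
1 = 1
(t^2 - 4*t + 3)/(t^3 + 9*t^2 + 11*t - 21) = (t - 3)/(t^2 + 10*t + 21)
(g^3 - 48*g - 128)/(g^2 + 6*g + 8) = (g^2 - 4*g - 32)/(g + 2)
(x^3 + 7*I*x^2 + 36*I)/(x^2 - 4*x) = (x^3 + 7*I*x^2 + 36*I)/(x*(x - 4))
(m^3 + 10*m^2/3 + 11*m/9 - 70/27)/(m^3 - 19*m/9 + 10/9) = (m + 7/3)/(m - 1)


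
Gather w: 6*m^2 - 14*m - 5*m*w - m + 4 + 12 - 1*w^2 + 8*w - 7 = 6*m^2 - 15*m - w^2 + w*(8 - 5*m) + 9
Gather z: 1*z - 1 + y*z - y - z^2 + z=-y - z^2 + z*(y + 2) - 1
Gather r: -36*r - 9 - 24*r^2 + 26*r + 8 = -24*r^2 - 10*r - 1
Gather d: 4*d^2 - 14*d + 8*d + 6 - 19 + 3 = 4*d^2 - 6*d - 10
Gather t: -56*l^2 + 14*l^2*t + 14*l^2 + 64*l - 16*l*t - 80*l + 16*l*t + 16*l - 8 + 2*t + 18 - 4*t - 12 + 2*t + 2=14*l^2*t - 42*l^2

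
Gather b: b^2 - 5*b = b^2 - 5*b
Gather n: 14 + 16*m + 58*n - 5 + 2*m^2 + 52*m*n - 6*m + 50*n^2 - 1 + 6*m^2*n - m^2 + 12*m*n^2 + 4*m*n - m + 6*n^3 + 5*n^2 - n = m^2 + 9*m + 6*n^3 + n^2*(12*m + 55) + n*(6*m^2 + 56*m + 57) + 8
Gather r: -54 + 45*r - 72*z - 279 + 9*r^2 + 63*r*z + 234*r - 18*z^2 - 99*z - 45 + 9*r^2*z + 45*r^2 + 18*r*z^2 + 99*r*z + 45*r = r^2*(9*z + 54) + r*(18*z^2 + 162*z + 324) - 18*z^2 - 171*z - 378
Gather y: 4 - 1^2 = 3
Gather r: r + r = 2*r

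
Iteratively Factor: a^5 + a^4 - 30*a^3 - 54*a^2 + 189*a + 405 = (a + 3)*(a^4 - 2*a^3 - 24*a^2 + 18*a + 135) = (a + 3)^2*(a^3 - 5*a^2 - 9*a + 45) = (a - 5)*(a + 3)^2*(a^2 - 9) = (a - 5)*(a + 3)^3*(a - 3)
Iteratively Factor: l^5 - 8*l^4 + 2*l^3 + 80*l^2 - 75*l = (l)*(l^4 - 8*l^3 + 2*l^2 + 80*l - 75) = l*(l - 5)*(l^3 - 3*l^2 - 13*l + 15) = l*(l - 5)^2*(l^2 + 2*l - 3) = l*(l - 5)^2*(l - 1)*(l + 3)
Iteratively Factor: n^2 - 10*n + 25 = (n - 5)*(n - 5)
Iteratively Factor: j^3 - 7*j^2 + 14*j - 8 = (j - 4)*(j^2 - 3*j + 2) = (j - 4)*(j - 2)*(j - 1)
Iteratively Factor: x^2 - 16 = (x + 4)*(x - 4)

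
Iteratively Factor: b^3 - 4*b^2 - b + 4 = (b - 1)*(b^2 - 3*b - 4) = (b - 4)*(b - 1)*(b + 1)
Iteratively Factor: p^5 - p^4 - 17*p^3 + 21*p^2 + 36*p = (p + 4)*(p^4 - 5*p^3 + 3*p^2 + 9*p) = (p - 3)*(p + 4)*(p^3 - 2*p^2 - 3*p) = (p - 3)*(p + 1)*(p + 4)*(p^2 - 3*p) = p*(p - 3)*(p + 1)*(p + 4)*(p - 3)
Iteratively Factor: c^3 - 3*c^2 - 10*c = (c + 2)*(c^2 - 5*c) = (c - 5)*(c + 2)*(c)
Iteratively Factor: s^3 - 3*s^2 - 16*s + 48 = (s - 4)*(s^2 + s - 12) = (s - 4)*(s - 3)*(s + 4)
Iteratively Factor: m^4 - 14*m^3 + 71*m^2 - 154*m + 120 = (m - 5)*(m^3 - 9*m^2 + 26*m - 24) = (m - 5)*(m - 3)*(m^2 - 6*m + 8) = (m - 5)*(m - 4)*(m - 3)*(m - 2)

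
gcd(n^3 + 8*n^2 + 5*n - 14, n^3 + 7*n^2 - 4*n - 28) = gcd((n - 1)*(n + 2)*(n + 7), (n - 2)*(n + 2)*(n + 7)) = n^2 + 9*n + 14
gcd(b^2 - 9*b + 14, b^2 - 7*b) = b - 7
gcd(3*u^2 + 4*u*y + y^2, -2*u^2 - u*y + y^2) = u + y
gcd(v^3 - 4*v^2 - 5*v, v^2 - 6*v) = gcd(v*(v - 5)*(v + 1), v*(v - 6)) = v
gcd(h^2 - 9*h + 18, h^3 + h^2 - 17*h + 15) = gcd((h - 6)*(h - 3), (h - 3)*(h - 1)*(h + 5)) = h - 3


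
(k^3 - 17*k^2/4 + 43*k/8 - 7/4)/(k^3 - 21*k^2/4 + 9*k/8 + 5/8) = (4*k^2 - 15*k + 14)/(4*k^2 - 19*k - 5)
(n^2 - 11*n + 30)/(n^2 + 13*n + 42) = (n^2 - 11*n + 30)/(n^2 + 13*n + 42)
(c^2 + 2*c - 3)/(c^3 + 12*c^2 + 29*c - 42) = (c + 3)/(c^2 + 13*c + 42)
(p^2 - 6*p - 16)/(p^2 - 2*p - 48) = (p + 2)/(p + 6)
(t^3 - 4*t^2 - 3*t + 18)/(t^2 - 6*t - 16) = (t^2 - 6*t + 9)/(t - 8)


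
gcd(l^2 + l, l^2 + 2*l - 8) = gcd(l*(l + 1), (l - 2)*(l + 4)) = 1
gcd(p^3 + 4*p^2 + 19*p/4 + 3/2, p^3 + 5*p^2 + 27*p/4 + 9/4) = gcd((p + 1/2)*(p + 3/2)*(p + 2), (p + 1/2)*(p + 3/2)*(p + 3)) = p^2 + 2*p + 3/4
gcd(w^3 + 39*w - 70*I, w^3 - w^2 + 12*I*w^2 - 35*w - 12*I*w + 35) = w + 7*I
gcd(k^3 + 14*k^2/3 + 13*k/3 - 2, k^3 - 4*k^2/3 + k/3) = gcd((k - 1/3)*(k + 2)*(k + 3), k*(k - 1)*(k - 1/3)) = k - 1/3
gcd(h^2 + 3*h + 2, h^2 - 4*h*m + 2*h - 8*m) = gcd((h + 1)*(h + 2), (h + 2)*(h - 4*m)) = h + 2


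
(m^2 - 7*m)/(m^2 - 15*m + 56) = m/(m - 8)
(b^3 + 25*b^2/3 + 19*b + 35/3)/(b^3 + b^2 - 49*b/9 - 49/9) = 3*(b + 5)/(3*b - 7)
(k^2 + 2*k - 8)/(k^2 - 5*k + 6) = (k + 4)/(k - 3)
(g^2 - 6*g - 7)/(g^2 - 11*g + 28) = (g + 1)/(g - 4)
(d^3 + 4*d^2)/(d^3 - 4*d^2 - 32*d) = d/(d - 8)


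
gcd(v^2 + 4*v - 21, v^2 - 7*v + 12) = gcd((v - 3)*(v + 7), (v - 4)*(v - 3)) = v - 3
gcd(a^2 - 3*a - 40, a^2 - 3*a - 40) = a^2 - 3*a - 40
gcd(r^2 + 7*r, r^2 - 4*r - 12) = 1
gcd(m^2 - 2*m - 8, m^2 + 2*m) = m + 2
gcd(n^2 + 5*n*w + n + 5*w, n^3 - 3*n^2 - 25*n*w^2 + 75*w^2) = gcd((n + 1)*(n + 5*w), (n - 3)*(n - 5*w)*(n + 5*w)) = n + 5*w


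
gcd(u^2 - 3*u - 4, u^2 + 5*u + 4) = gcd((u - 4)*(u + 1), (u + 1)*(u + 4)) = u + 1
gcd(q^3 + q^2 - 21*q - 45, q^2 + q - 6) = q + 3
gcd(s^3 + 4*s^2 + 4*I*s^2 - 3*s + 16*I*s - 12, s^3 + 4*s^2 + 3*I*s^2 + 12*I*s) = s^2 + s*(4 + 3*I) + 12*I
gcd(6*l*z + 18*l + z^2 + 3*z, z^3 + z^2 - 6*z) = z + 3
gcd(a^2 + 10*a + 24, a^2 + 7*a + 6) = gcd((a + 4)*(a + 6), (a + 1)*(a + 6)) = a + 6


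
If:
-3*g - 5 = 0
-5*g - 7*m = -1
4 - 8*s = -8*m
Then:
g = -5/3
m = 4/3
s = 11/6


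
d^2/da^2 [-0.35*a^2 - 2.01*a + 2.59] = -0.700000000000000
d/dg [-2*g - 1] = -2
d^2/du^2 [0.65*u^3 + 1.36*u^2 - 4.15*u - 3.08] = 3.9*u + 2.72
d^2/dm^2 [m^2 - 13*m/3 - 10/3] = 2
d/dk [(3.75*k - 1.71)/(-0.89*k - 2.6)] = (-10.031991*k - 29.30694)/(0.89*k + 2.6)^3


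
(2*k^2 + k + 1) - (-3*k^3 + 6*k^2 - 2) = 3*k^3 - 4*k^2 + k + 3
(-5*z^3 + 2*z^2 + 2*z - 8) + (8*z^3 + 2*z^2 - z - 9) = 3*z^3 + 4*z^2 + z - 17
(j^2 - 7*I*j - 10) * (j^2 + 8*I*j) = j^4 + I*j^3 + 46*j^2 - 80*I*j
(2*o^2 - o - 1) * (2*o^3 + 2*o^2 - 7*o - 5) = 4*o^5 + 2*o^4 - 18*o^3 - 5*o^2 + 12*o + 5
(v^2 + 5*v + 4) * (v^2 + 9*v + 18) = v^4 + 14*v^3 + 67*v^2 + 126*v + 72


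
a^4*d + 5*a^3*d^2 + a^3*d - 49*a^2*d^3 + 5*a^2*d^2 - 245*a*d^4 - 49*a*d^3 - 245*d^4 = (a - 7*d)*(a + 5*d)*(a + 7*d)*(a*d + d)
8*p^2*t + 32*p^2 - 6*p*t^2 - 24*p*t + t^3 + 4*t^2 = (-4*p + t)*(-2*p + t)*(t + 4)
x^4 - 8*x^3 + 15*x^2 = x^2*(x - 5)*(x - 3)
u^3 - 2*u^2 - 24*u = u*(u - 6)*(u + 4)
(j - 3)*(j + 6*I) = j^2 - 3*j + 6*I*j - 18*I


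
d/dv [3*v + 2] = 3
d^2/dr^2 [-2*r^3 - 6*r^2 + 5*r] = -12*r - 12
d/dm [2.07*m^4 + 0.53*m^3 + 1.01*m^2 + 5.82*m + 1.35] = 8.28*m^3 + 1.59*m^2 + 2.02*m + 5.82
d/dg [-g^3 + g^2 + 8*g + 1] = -3*g^2 + 2*g + 8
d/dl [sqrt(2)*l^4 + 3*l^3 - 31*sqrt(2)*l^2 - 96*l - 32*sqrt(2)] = 4*sqrt(2)*l^3 + 9*l^2 - 62*sqrt(2)*l - 96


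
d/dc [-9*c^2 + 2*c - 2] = 2 - 18*c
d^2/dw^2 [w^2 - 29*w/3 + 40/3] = 2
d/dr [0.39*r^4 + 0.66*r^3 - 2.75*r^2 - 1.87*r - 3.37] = 1.56*r^3 + 1.98*r^2 - 5.5*r - 1.87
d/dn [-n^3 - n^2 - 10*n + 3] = -3*n^2 - 2*n - 10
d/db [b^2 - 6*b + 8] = 2*b - 6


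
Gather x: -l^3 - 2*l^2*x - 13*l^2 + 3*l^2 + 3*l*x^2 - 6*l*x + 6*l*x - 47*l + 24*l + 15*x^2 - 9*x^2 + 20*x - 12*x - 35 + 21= -l^3 - 10*l^2 - 23*l + x^2*(3*l + 6) + x*(8 - 2*l^2) - 14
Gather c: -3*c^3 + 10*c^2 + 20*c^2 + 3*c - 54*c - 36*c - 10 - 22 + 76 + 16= -3*c^3 + 30*c^2 - 87*c + 60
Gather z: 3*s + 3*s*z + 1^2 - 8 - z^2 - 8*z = 3*s - z^2 + z*(3*s - 8) - 7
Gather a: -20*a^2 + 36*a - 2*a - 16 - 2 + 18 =-20*a^2 + 34*a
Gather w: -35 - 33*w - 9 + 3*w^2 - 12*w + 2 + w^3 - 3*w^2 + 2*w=w^3 - 43*w - 42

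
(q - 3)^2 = q^2 - 6*q + 9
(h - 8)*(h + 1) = h^2 - 7*h - 8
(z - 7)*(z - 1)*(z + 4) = z^3 - 4*z^2 - 25*z + 28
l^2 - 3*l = l*(l - 3)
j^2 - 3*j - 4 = (j - 4)*(j + 1)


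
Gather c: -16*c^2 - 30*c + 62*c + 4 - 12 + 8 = -16*c^2 + 32*c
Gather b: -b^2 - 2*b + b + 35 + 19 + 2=-b^2 - b + 56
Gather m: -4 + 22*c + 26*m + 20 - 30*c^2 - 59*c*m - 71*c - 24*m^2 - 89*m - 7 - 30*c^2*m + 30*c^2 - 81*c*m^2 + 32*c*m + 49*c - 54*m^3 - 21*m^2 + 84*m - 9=-54*m^3 + m^2*(-81*c - 45) + m*(-30*c^2 - 27*c + 21)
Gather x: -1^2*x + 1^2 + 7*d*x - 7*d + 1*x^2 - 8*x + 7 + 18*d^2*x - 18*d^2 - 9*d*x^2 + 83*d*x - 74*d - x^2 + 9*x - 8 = -18*d^2 - 9*d*x^2 - 81*d + x*(18*d^2 + 90*d)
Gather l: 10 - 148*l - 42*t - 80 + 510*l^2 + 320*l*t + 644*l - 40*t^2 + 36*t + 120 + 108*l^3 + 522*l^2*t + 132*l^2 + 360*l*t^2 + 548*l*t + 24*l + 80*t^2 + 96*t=108*l^3 + l^2*(522*t + 642) + l*(360*t^2 + 868*t + 520) + 40*t^2 + 90*t + 50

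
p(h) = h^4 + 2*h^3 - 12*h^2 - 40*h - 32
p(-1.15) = -3.16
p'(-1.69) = -1.61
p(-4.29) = 99.55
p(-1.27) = -2.05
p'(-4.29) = -142.43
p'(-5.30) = -339.77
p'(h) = 4*h^3 + 6*h^2 - 24*h - 40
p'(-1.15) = -10.55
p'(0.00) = -40.00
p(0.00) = -32.00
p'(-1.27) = -8.04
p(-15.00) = 41743.00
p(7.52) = 3037.06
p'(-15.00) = -11830.00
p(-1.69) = -0.17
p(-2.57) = 1.22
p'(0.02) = -40.48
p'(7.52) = 1819.86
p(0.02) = -32.80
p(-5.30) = 334.21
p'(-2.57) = -6.59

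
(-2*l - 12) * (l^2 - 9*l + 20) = -2*l^3 + 6*l^2 + 68*l - 240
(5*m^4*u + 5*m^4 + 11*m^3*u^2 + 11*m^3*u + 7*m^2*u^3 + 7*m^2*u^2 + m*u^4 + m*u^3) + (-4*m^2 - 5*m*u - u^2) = 5*m^4*u + 5*m^4 + 11*m^3*u^2 + 11*m^3*u + 7*m^2*u^3 + 7*m^2*u^2 - 4*m^2 + m*u^4 + m*u^3 - 5*m*u - u^2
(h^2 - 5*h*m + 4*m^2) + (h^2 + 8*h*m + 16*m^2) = 2*h^2 + 3*h*m + 20*m^2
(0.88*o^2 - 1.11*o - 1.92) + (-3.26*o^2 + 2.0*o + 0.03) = -2.38*o^2 + 0.89*o - 1.89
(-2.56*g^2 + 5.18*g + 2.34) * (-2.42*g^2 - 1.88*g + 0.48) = 6.1952*g^4 - 7.7228*g^3 - 16.63*g^2 - 1.9128*g + 1.1232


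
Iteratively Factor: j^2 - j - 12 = (j + 3)*(j - 4)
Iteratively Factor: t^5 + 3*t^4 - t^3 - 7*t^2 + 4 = (t + 2)*(t^4 + t^3 - 3*t^2 - t + 2) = (t + 1)*(t + 2)*(t^3 - 3*t + 2) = (t - 1)*(t + 1)*(t + 2)*(t^2 + t - 2) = (t - 1)^2*(t + 1)*(t + 2)*(t + 2)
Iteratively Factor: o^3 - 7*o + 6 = (o - 1)*(o^2 + o - 6) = (o - 1)*(o + 3)*(o - 2)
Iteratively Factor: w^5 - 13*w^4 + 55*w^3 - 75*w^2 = (w - 5)*(w^4 - 8*w^3 + 15*w^2) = w*(w - 5)*(w^3 - 8*w^2 + 15*w) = w*(w - 5)*(w - 3)*(w^2 - 5*w) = w^2*(w - 5)*(w - 3)*(w - 5)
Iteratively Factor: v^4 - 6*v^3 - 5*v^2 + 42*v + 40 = (v + 1)*(v^3 - 7*v^2 + 2*v + 40) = (v - 5)*(v + 1)*(v^2 - 2*v - 8) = (v - 5)*(v + 1)*(v + 2)*(v - 4)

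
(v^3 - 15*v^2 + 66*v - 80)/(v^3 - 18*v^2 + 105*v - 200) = (v - 2)/(v - 5)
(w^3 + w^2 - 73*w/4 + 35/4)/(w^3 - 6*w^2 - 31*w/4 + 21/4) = (2*w^2 + 3*w - 35)/(2*w^2 - 11*w - 21)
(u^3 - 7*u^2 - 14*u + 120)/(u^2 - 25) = (u^2 - 2*u - 24)/(u + 5)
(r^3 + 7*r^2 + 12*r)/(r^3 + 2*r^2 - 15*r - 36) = r*(r + 4)/(r^2 - r - 12)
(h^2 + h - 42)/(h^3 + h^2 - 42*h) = 1/h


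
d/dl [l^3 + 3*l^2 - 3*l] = 3*l^2 + 6*l - 3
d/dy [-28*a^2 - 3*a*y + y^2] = -3*a + 2*y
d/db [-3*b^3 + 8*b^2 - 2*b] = -9*b^2 + 16*b - 2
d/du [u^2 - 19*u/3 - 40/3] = 2*u - 19/3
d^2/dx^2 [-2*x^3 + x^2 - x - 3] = 2 - 12*x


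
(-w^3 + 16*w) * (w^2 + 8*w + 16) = -w^5 - 8*w^4 + 128*w^2 + 256*w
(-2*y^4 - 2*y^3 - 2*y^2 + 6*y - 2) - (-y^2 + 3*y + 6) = -2*y^4 - 2*y^3 - y^2 + 3*y - 8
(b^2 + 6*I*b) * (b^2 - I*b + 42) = b^4 + 5*I*b^3 + 48*b^2 + 252*I*b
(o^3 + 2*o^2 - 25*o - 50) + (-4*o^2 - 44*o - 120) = o^3 - 2*o^2 - 69*o - 170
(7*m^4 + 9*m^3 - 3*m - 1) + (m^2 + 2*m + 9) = 7*m^4 + 9*m^3 + m^2 - m + 8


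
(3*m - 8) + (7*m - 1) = 10*m - 9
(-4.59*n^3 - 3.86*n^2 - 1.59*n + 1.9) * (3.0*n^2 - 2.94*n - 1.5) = -13.77*n^5 + 1.9146*n^4 + 13.4634*n^3 + 16.1646*n^2 - 3.201*n - 2.85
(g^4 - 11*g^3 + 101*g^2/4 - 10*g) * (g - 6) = g^5 - 17*g^4 + 365*g^3/4 - 323*g^2/2 + 60*g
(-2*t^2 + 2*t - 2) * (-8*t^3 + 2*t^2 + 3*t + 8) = 16*t^5 - 20*t^4 + 14*t^3 - 14*t^2 + 10*t - 16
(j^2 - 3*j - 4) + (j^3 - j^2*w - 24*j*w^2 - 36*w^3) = j^3 - j^2*w + j^2 - 24*j*w^2 - 3*j - 36*w^3 - 4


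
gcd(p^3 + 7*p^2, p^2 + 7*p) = p^2 + 7*p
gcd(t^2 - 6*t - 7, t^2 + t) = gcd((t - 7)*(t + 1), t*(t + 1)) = t + 1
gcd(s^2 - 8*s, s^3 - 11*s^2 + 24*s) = s^2 - 8*s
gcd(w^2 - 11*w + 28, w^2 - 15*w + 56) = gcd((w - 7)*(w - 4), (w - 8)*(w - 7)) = w - 7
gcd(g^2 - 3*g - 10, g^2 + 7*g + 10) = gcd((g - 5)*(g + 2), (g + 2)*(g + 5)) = g + 2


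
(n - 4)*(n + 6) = n^2 + 2*n - 24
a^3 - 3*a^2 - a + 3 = (a - 3)*(a - 1)*(a + 1)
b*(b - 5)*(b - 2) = b^3 - 7*b^2 + 10*b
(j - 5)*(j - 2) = j^2 - 7*j + 10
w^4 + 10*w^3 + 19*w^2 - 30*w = w*(w - 1)*(w + 5)*(w + 6)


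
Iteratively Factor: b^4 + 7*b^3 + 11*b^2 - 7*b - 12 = (b + 1)*(b^3 + 6*b^2 + 5*b - 12) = (b + 1)*(b + 4)*(b^2 + 2*b - 3) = (b + 1)*(b + 3)*(b + 4)*(b - 1)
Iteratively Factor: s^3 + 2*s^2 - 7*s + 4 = (s + 4)*(s^2 - 2*s + 1) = (s - 1)*(s + 4)*(s - 1)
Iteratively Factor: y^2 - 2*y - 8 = (y + 2)*(y - 4)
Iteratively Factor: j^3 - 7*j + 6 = (j - 1)*(j^2 + j - 6) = (j - 2)*(j - 1)*(j + 3)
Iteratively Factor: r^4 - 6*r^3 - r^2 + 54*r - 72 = (r - 2)*(r^3 - 4*r^2 - 9*r + 36) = (r - 2)*(r + 3)*(r^2 - 7*r + 12) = (r - 3)*(r - 2)*(r + 3)*(r - 4)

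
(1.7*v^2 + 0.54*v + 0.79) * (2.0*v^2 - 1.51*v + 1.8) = 3.4*v^4 - 1.487*v^3 + 3.8246*v^2 - 0.2209*v + 1.422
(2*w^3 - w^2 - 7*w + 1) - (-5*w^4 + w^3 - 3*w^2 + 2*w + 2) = 5*w^4 + w^3 + 2*w^2 - 9*w - 1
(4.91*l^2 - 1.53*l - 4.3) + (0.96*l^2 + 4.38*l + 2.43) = 5.87*l^2 + 2.85*l - 1.87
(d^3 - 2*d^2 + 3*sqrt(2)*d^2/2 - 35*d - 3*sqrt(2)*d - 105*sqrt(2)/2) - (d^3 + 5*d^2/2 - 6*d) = -9*d^2/2 + 3*sqrt(2)*d^2/2 - 29*d - 3*sqrt(2)*d - 105*sqrt(2)/2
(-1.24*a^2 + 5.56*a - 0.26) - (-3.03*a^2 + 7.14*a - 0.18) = 1.79*a^2 - 1.58*a - 0.08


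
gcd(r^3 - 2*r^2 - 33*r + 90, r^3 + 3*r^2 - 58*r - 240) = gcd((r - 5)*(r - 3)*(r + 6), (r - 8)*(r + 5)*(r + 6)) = r + 6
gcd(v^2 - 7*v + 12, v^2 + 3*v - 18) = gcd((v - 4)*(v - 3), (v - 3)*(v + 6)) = v - 3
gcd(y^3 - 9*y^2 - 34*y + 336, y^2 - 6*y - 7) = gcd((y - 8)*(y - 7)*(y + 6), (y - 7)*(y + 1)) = y - 7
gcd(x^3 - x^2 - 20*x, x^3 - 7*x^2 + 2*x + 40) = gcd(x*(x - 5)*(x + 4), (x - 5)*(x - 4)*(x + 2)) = x - 5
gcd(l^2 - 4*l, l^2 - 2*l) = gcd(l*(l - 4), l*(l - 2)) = l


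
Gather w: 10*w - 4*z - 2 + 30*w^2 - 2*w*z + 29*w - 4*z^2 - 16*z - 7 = 30*w^2 + w*(39 - 2*z) - 4*z^2 - 20*z - 9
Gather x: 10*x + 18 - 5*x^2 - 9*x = -5*x^2 + x + 18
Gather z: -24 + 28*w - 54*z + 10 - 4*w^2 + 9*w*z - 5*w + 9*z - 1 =-4*w^2 + 23*w + z*(9*w - 45) - 15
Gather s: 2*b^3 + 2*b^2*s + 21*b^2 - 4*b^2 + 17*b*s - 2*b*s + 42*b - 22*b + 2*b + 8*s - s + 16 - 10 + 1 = 2*b^3 + 17*b^2 + 22*b + s*(2*b^2 + 15*b + 7) + 7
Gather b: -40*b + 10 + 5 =15 - 40*b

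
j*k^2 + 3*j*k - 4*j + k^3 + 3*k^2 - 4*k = (j + k)*(k - 1)*(k + 4)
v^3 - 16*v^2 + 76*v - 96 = (v - 8)*(v - 6)*(v - 2)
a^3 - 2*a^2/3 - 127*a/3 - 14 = (a - 7)*(a + 1/3)*(a + 6)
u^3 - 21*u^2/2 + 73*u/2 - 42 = (u - 4)*(u - 7/2)*(u - 3)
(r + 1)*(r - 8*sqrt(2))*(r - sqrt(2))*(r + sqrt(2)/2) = r^4 - 17*sqrt(2)*r^3/2 + r^3 - 17*sqrt(2)*r^2/2 + 7*r^2 + 7*r + 8*sqrt(2)*r + 8*sqrt(2)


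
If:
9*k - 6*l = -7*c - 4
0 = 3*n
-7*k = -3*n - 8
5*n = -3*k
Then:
No Solution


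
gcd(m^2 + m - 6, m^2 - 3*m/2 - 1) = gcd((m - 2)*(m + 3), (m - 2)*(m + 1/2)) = m - 2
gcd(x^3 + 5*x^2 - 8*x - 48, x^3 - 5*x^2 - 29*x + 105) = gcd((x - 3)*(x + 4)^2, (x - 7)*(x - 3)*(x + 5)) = x - 3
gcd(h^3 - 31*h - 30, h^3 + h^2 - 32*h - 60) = h^2 - h - 30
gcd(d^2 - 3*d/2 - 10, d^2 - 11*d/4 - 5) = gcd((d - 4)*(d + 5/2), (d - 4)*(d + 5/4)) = d - 4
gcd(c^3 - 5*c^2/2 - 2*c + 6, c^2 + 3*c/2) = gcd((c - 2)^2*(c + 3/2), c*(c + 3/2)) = c + 3/2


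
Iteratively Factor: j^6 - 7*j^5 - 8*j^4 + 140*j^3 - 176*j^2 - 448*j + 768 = (j + 4)*(j^5 - 11*j^4 + 36*j^3 - 4*j^2 - 160*j + 192) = (j - 4)*(j + 4)*(j^4 - 7*j^3 + 8*j^2 + 28*j - 48) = (j - 4)^2*(j + 4)*(j^3 - 3*j^2 - 4*j + 12) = (j - 4)^2*(j - 2)*(j + 4)*(j^2 - j - 6) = (j - 4)^2*(j - 3)*(j - 2)*(j + 4)*(j + 2)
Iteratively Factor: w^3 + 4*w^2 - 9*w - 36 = (w + 4)*(w^2 - 9) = (w + 3)*(w + 4)*(w - 3)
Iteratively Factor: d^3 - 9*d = (d - 3)*(d^2 + 3*d) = (d - 3)*(d + 3)*(d)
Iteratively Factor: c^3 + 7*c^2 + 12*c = (c + 4)*(c^2 + 3*c) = c*(c + 4)*(c + 3)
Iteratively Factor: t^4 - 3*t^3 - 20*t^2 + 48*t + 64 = (t - 4)*(t^3 + t^2 - 16*t - 16) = (t - 4)^2*(t^2 + 5*t + 4) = (t - 4)^2*(t + 4)*(t + 1)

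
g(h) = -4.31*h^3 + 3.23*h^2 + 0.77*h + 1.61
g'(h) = -12.93*h^2 + 6.46*h + 0.77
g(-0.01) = 1.60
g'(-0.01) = 0.70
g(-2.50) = 87.22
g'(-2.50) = -96.19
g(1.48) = -4.15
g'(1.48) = -17.99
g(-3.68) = 257.31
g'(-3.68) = -198.11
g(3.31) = -116.75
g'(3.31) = -119.51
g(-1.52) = 23.04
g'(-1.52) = -38.92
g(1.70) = -8.92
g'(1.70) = -25.62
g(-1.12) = 10.85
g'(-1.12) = -22.68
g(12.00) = -6971.71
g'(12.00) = -1783.63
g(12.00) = -6971.71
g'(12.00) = -1783.63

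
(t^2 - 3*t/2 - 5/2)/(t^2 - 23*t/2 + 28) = (2*t^2 - 3*t - 5)/(2*t^2 - 23*t + 56)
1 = 1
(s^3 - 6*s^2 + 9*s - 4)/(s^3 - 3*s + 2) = (s - 4)/(s + 2)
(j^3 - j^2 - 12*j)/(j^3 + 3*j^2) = (j - 4)/j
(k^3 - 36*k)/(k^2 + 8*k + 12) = k*(k - 6)/(k + 2)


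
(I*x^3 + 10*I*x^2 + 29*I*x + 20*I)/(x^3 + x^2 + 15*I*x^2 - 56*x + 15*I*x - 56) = I*(x^2 + 9*x + 20)/(x^2 + 15*I*x - 56)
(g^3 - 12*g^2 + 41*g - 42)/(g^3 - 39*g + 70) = (g^2 - 10*g + 21)/(g^2 + 2*g - 35)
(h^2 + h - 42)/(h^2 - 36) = (h + 7)/(h + 6)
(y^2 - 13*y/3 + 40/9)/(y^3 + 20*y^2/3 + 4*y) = (9*y^2 - 39*y + 40)/(3*y*(3*y^2 + 20*y + 12))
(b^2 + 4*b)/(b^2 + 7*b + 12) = b/(b + 3)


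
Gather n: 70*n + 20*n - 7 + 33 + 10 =90*n + 36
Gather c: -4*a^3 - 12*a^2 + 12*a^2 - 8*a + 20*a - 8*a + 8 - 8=-4*a^3 + 4*a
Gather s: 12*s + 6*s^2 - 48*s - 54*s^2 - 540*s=-48*s^2 - 576*s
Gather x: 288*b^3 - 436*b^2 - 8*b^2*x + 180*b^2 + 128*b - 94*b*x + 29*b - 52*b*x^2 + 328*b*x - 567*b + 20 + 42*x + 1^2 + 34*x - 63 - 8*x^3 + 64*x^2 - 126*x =288*b^3 - 256*b^2 - 410*b - 8*x^3 + x^2*(64 - 52*b) + x*(-8*b^2 + 234*b - 50) - 42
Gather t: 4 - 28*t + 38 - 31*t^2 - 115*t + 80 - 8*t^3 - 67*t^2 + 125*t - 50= -8*t^3 - 98*t^2 - 18*t + 72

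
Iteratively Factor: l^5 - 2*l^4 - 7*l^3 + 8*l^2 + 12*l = (l + 2)*(l^4 - 4*l^3 + l^2 + 6*l) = l*(l + 2)*(l^3 - 4*l^2 + l + 6) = l*(l + 1)*(l + 2)*(l^2 - 5*l + 6) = l*(l - 3)*(l + 1)*(l + 2)*(l - 2)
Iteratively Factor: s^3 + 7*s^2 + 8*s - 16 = (s + 4)*(s^2 + 3*s - 4) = (s + 4)^2*(s - 1)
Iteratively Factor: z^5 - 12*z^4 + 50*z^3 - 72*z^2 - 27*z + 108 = (z - 3)*(z^4 - 9*z^3 + 23*z^2 - 3*z - 36) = (z - 3)*(z + 1)*(z^3 - 10*z^2 + 33*z - 36) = (z - 4)*(z - 3)*(z + 1)*(z^2 - 6*z + 9) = (z - 4)*(z - 3)^2*(z + 1)*(z - 3)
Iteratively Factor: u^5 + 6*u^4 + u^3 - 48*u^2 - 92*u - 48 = (u + 2)*(u^4 + 4*u^3 - 7*u^2 - 34*u - 24) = (u + 2)^2*(u^3 + 2*u^2 - 11*u - 12) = (u + 1)*(u + 2)^2*(u^2 + u - 12) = (u - 3)*(u + 1)*(u + 2)^2*(u + 4)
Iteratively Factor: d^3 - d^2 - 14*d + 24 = (d - 2)*(d^2 + d - 12) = (d - 3)*(d - 2)*(d + 4)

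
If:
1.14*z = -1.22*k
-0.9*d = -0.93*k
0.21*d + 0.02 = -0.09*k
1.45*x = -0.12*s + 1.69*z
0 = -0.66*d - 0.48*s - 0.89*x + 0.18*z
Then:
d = -0.07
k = -0.07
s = -0.04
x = 0.08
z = 0.07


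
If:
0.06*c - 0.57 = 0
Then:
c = 9.50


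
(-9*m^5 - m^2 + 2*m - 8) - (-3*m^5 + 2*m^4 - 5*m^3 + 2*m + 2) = -6*m^5 - 2*m^4 + 5*m^3 - m^2 - 10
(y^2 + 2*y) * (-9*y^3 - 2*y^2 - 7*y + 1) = -9*y^5 - 20*y^4 - 11*y^3 - 13*y^2 + 2*y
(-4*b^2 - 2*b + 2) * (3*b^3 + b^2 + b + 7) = -12*b^5 - 10*b^4 - 28*b^2 - 12*b + 14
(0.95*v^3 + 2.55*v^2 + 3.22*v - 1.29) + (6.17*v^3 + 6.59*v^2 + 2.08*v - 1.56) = 7.12*v^3 + 9.14*v^2 + 5.3*v - 2.85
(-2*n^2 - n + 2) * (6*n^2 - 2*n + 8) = -12*n^4 - 2*n^3 - 2*n^2 - 12*n + 16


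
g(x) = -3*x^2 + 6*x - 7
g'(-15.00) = 96.00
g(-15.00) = -772.00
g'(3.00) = -12.00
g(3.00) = -16.00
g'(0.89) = 0.66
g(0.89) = -4.04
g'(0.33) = 4.02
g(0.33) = -5.35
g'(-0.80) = 10.80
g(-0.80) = -13.72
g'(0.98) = 0.12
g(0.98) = -4.00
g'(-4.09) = 30.54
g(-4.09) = -81.72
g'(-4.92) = 35.52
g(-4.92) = -109.14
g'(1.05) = -0.30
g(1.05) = -4.01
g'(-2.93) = 23.58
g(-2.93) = -50.33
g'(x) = 6 - 6*x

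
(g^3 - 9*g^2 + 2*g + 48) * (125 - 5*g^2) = -5*g^5 + 45*g^4 + 115*g^3 - 1365*g^2 + 250*g + 6000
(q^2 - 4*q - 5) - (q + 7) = q^2 - 5*q - 12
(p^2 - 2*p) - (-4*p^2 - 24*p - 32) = 5*p^2 + 22*p + 32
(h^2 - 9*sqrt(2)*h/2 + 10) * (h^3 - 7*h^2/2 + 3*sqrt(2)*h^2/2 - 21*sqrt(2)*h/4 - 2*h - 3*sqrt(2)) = h^5 - 3*sqrt(2)*h^4 - 7*h^4/2 - 11*h^3/2 + 21*sqrt(2)*h^3/2 + 49*h^2/4 + 21*sqrt(2)*h^2 - 105*sqrt(2)*h/2 + 7*h - 30*sqrt(2)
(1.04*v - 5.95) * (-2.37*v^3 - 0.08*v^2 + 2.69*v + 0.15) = -2.4648*v^4 + 14.0183*v^3 + 3.2736*v^2 - 15.8495*v - 0.8925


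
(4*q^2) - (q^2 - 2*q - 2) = 3*q^2 + 2*q + 2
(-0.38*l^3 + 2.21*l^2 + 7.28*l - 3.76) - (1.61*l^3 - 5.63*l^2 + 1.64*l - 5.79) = -1.99*l^3 + 7.84*l^2 + 5.64*l + 2.03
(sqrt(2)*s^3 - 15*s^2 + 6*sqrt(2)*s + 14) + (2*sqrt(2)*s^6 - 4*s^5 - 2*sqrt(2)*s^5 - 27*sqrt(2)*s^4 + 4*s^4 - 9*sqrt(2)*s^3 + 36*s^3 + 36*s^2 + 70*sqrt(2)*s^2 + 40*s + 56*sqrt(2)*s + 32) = 2*sqrt(2)*s^6 - 4*s^5 - 2*sqrt(2)*s^5 - 27*sqrt(2)*s^4 + 4*s^4 - 8*sqrt(2)*s^3 + 36*s^3 + 21*s^2 + 70*sqrt(2)*s^2 + 40*s + 62*sqrt(2)*s + 46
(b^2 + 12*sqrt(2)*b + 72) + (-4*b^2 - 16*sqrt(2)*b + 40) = -3*b^2 - 4*sqrt(2)*b + 112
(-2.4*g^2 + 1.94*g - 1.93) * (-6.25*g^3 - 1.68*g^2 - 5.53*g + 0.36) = 15.0*g^5 - 8.093*g^4 + 22.0753*g^3 - 8.3498*g^2 + 11.3713*g - 0.6948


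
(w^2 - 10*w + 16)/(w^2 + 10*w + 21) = (w^2 - 10*w + 16)/(w^2 + 10*w + 21)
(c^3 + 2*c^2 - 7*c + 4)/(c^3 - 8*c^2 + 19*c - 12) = (c^2 + 3*c - 4)/(c^2 - 7*c + 12)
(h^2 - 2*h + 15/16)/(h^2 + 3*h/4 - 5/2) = (h - 3/4)/(h + 2)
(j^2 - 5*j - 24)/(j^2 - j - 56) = (j + 3)/(j + 7)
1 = 1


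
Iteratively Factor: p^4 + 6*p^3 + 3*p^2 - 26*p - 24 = (p + 4)*(p^3 + 2*p^2 - 5*p - 6) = (p - 2)*(p + 4)*(p^2 + 4*p + 3) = (p - 2)*(p + 3)*(p + 4)*(p + 1)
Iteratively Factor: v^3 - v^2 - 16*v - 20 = (v + 2)*(v^2 - 3*v - 10) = (v + 2)^2*(v - 5)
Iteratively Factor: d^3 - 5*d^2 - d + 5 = (d - 5)*(d^2 - 1) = (d - 5)*(d - 1)*(d + 1)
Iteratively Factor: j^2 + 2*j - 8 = (j + 4)*(j - 2)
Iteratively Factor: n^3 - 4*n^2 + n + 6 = (n - 2)*(n^2 - 2*n - 3) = (n - 2)*(n + 1)*(n - 3)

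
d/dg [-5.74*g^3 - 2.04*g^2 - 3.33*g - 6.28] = -17.22*g^2 - 4.08*g - 3.33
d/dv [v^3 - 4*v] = 3*v^2 - 4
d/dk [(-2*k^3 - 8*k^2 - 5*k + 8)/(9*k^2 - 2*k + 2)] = (-18*k^4 + 8*k^3 + 49*k^2 - 176*k + 6)/(81*k^4 - 36*k^3 + 40*k^2 - 8*k + 4)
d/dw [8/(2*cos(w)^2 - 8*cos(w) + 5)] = 32*(cos(w) - 2)*sin(w)/(-8*cos(w) + cos(2*w) + 6)^2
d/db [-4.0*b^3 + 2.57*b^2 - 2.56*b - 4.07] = -12.0*b^2 + 5.14*b - 2.56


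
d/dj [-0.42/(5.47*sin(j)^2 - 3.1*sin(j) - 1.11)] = (4.5948*sin(j) - 1.302)*cos(j)/(-5.47*sin(j)^2 + 3.1*sin(j) + 1.11)^2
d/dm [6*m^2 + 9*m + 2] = 12*m + 9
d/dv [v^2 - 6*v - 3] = 2*v - 6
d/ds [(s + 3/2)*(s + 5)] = 2*s + 13/2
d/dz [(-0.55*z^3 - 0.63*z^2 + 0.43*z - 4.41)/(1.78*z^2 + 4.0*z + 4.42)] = (-0.979*z^4 - 4.4*z^3 - 10.5784*z^2 + 10.1304*z + 19.5406)/(3.1684*z^4 + 14.24*z^3 + 31.7352*z^2 + 35.36*z + 19.5364)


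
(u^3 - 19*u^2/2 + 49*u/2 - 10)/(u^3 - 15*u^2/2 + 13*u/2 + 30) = (2*u - 1)/(2*u + 3)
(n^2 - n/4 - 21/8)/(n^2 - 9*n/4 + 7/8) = (2*n + 3)/(2*n - 1)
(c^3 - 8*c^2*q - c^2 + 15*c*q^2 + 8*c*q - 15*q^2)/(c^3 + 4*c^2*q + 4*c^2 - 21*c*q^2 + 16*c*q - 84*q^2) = (c^2 - 5*c*q - c + 5*q)/(c^2 + 7*c*q + 4*c + 28*q)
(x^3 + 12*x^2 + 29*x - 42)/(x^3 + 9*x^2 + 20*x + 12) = (x^2 + 6*x - 7)/(x^2 + 3*x + 2)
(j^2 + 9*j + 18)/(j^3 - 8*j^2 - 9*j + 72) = (j + 6)/(j^2 - 11*j + 24)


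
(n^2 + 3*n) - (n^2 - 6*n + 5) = 9*n - 5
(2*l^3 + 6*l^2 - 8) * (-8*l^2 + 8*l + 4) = -16*l^5 - 32*l^4 + 56*l^3 + 88*l^2 - 64*l - 32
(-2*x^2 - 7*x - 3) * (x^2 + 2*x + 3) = -2*x^4 - 11*x^3 - 23*x^2 - 27*x - 9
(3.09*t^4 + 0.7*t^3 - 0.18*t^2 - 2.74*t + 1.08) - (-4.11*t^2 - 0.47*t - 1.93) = 3.09*t^4 + 0.7*t^3 + 3.93*t^2 - 2.27*t + 3.01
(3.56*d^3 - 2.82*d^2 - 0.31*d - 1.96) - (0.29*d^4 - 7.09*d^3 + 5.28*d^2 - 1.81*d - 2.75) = -0.29*d^4 + 10.65*d^3 - 8.1*d^2 + 1.5*d + 0.79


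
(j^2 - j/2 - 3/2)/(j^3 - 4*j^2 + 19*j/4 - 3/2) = 2*(j + 1)/(2*j^2 - 5*j + 2)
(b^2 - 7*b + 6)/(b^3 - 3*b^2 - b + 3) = (b - 6)/(b^2 - 2*b - 3)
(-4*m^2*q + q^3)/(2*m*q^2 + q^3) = (-2*m + q)/q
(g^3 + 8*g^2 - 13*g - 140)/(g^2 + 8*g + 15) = (g^2 + 3*g - 28)/(g + 3)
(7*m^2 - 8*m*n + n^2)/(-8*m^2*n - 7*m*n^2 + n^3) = (-7*m^2 + 8*m*n - n^2)/(n*(8*m^2 + 7*m*n - n^2))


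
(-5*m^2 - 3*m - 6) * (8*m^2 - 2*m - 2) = -40*m^4 - 14*m^3 - 32*m^2 + 18*m + 12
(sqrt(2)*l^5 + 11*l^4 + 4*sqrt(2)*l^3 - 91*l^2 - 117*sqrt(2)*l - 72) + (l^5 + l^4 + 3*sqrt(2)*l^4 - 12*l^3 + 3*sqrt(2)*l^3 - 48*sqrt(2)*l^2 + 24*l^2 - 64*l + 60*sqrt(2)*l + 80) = l^5 + sqrt(2)*l^5 + 3*sqrt(2)*l^4 + 12*l^4 - 12*l^3 + 7*sqrt(2)*l^3 - 48*sqrt(2)*l^2 - 67*l^2 - 57*sqrt(2)*l - 64*l + 8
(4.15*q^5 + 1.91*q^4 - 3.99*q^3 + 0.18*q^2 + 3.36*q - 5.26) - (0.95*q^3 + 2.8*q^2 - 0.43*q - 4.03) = 4.15*q^5 + 1.91*q^4 - 4.94*q^3 - 2.62*q^2 + 3.79*q - 1.23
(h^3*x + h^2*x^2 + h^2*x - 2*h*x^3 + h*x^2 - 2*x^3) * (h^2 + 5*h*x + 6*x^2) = h^5*x + 6*h^4*x^2 + h^4*x + 9*h^3*x^3 + 6*h^3*x^2 - 4*h^2*x^4 + 9*h^2*x^3 - 12*h*x^5 - 4*h*x^4 - 12*x^5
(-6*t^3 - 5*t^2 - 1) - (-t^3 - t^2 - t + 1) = -5*t^3 - 4*t^2 + t - 2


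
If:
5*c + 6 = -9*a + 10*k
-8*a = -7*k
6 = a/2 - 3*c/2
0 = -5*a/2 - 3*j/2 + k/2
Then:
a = -147/8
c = -81/8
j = 189/8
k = -21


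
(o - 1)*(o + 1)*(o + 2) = o^3 + 2*o^2 - o - 2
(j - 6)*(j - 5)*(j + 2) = j^3 - 9*j^2 + 8*j + 60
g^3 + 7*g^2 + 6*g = g*(g + 1)*(g + 6)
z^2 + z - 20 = (z - 4)*(z + 5)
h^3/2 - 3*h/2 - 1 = (h/2 + 1/2)*(h - 2)*(h + 1)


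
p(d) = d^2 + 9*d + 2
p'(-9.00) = -9.00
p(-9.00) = 2.00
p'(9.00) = 27.00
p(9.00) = 164.00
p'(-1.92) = 5.16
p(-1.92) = -11.59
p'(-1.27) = 6.46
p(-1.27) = -7.82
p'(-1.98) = 5.04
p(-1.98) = -11.90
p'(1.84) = 12.68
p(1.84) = 21.95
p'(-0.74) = 7.52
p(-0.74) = -4.11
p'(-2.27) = 4.46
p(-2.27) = -13.28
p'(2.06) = 13.12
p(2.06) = 24.78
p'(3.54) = 16.08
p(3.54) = 46.39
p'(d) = 2*d + 9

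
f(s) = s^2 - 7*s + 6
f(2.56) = -5.37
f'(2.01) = -2.98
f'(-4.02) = -15.04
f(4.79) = -4.59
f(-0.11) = 6.78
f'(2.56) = -1.88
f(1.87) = -3.59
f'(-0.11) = -7.22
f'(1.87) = -3.26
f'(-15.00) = -37.00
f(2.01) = -4.03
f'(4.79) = 2.58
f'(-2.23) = -11.46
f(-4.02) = 50.30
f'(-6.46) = -19.92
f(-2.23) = 26.58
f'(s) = 2*s - 7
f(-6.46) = 92.95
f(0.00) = 6.00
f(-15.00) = 336.00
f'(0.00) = -7.00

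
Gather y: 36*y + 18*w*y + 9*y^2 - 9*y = 9*y^2 + y*(18*w + 27)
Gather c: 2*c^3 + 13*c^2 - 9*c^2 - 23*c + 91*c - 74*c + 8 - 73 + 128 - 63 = 2*c^3 + 4*c^2 - 6*c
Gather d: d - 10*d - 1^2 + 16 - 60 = -9*d - 45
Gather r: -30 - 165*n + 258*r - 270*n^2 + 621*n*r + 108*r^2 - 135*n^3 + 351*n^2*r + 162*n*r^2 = -135*n^3 - 270*n^2 - 165*n + r^2*(162*n + 108) + r*(351*n^2 + 621*n + 258) - 30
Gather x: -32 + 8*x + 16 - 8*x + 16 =0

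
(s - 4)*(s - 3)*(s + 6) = s^3 - s^2 - 30*s + 72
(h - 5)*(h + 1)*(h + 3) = h^3 - h^2 - 17*h - 15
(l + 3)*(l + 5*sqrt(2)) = l^2 + 3*l + 5*sqrt(2)*l + 15*sqrt(2)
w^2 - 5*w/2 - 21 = (w - 6)*(w + 7/2)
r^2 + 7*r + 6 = (r + 1)*(r + 6)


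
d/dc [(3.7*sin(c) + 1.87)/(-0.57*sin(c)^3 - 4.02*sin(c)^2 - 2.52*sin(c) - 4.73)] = (4.218*sin(c)^3 + 18.0717*sin(c)^2 + 15.0348*sin(c) - 12.7886)*cos(c)/(0.3249*sin(c)^6 + 4.5828*sin(c)^5 + 19.0332*sin(c)^4 + 25.653*sin(c)^3 + 44.3796*sin(c)^2 + 23.8392*sin(c) + 22.3729)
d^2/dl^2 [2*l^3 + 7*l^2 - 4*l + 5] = 12*l + 14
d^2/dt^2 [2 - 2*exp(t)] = -2*exp(t)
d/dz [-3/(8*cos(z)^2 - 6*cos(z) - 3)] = 6*(3 - 8*cos(z))*sin(z)/(-8*cos(z)^2 + 6*cos(z) + 3)^2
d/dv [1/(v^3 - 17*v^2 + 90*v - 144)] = (-3*v^2 + 34*v - 90)/(v^3 - 17*v^2 + 90*v - 144)^2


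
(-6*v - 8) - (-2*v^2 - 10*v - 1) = 2*v^2 + 4*v - 7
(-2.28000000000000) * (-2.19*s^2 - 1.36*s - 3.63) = 4.9932*s^2 + 3.1008*s + 8.2764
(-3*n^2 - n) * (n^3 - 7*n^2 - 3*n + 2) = -3*n^5 + 20*n^4 + 16*n^3 - 3*n^2 - 2*n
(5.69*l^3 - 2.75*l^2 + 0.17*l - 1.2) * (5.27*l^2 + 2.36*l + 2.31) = 29.9863*l^5 - 1.0641*l^4 + 7.5498*l^3 - 12.2753*l^2 - 2.4393*l - 2.772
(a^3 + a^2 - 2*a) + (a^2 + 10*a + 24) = a^3 + 2*a^2 + 8*a + 24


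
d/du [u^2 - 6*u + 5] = 2*u - 6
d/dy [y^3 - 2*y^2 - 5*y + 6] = 3*y^2 - 4*y - 5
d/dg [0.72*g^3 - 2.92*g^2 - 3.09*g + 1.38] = 2.16*g^2 - 5.84*g - 3.09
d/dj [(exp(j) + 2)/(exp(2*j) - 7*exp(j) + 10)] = (-(exp(j) + 2)*(2*exp(j) - 7) + exp(2*j) - 7*exp(j) + 10)*exp(j)/(exp(2*j) - 7*exp(j) + 10)^2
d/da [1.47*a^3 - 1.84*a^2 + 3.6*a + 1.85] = 4.41*a^2 - 3.68*a + 3.6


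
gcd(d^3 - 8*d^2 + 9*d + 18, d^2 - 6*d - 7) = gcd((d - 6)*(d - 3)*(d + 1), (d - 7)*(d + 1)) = d + 1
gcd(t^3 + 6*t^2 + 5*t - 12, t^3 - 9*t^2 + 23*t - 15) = t - 1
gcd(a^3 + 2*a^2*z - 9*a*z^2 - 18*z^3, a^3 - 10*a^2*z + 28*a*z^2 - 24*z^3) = 1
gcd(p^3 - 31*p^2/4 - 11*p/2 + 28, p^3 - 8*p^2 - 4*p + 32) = p^2 - 6*p - 16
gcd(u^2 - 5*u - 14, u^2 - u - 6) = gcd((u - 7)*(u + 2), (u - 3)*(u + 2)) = u + 2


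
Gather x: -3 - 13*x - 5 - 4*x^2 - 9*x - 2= -4*x^2 - 22*x - 10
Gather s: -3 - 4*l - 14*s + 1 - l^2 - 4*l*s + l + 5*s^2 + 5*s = -l^2 - 3*l + 5*s^2 + s*(-4*l - 9) - 2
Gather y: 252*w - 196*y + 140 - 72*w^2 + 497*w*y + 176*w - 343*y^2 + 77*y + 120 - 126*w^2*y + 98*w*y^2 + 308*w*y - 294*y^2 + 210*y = -72*w^2 + 428*w + y^2*(98*w - 637) + y*(-126*w^2 + 805*w + 91) + 260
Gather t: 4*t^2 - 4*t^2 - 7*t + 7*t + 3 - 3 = 0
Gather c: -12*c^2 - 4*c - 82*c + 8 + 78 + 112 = -12*c^2 - 86*c + 198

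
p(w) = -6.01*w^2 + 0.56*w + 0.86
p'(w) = 0.56 - 12.02*w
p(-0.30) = 0.15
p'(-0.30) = 4.17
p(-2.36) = -33.93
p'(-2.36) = 28.93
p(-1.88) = -21.43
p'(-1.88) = 23.16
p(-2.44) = -36.29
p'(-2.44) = 29.89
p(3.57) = -73.74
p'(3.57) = -42.35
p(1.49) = -11.65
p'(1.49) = -17.35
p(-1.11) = -7.17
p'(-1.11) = 13.90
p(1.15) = -6.44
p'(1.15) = -13.26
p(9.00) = -480.91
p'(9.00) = -107.62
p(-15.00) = -1359.79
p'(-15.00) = 180.86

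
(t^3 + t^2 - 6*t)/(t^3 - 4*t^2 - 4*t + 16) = t*(t + 3)/(t^2 - 2*t - 8)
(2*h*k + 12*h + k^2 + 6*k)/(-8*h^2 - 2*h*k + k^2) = (-k - 6)/(4*h - k)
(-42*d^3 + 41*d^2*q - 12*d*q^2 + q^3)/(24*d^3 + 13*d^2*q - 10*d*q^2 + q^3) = (14*d^2 - 9*d*q + q^2)/(-8*d^2 - 7*d*q + q^2)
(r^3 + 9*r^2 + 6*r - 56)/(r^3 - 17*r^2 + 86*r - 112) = (r^2 + 11*r + 28)/(r^2 - 15*r + 56)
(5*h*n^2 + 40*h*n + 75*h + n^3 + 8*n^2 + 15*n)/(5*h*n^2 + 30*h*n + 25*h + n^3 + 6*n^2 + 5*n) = (n + 3)/(n + 1)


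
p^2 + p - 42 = (p - 6)*(p + 7)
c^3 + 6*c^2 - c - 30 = (c - 2)*(c + 3)*(c + 5)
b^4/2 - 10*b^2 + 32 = (b/2 + 1)*(b - 4)*(b - 2)*(b + 4)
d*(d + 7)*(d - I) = d^3 + 7*d^2 - I*d^2 - 7*I*d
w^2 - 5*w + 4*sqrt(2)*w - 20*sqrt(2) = (w - 5)*(w + 4*sqrt(2))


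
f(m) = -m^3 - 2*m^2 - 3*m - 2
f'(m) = -3*m^2 - 4*m - 3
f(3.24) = -66.73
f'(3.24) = -47.45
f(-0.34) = -1.17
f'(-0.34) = -1.99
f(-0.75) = -0.45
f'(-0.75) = -1.69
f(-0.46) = -0.95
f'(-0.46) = -1.79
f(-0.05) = -1.85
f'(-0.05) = -2.81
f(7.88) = -639.13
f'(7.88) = -220.80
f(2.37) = -33.66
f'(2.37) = -29.33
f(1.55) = -15.18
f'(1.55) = -16.41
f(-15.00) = 2968.00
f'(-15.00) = -618.00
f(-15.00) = 2968.00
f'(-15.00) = -618.00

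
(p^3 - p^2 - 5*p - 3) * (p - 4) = p^4 - 5*p^3 - p^2 + 17*p + 12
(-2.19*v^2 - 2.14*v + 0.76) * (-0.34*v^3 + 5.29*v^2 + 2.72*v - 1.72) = 0.7446*v^5 - 10.8575*v^4 - 17.5358*v^3 + 1.9664*v^2 + 5.748*v - 1.3072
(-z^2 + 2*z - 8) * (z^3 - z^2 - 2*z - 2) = -z^5 + 3*z^4 - 8*z^3 + 6*z^2 + 12*z + 16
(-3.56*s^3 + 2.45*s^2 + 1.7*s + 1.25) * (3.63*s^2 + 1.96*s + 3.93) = -12.9228*s^5 + 1.9159*s^4 - 3.0178*s^3 + 17.498*s^2 + 9.131*s + 4.9125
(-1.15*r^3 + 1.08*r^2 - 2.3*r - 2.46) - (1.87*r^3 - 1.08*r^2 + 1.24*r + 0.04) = -3.02*r^3 + 2.16*r^2 - 3.54*r - 2.5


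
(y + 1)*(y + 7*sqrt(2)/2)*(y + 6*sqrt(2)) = y^3 + y^2 + 19*sqrt(2)*y^2/2 + 19*sqrt(2)*y/2 + 42*y + 42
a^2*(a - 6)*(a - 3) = a^4 - 9*a^3 + 18*a^2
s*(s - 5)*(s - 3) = s^3 - 8*s^2 + 15*s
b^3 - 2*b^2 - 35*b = b*(b - 7)*(b + 5)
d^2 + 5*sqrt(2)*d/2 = d*(d + 5*sqrt(2)/2)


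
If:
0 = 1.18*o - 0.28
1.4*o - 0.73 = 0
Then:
No Solution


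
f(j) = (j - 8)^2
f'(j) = 2*j - 16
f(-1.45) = 89.30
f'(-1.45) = -18.90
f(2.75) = 27.56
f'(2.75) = -10.50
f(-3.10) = 123.21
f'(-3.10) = -22.20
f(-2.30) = 106.09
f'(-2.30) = -20.60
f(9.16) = 1.35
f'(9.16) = 2.32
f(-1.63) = 92.74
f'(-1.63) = -19.26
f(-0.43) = 71.06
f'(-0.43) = -16.86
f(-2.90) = 118.81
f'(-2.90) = -21.80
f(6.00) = 4.00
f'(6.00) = -4.00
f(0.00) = 64.00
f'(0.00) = -16.00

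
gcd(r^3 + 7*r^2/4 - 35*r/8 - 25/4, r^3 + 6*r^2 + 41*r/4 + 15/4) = r + 5/2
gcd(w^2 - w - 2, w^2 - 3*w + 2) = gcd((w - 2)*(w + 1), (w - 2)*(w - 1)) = w - 2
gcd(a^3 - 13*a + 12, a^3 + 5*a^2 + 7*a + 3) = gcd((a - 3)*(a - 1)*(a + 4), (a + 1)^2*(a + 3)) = 1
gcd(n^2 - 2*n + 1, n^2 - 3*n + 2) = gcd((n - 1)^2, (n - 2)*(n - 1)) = n - 1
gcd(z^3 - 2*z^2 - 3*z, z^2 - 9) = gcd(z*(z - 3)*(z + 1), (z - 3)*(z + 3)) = z - 3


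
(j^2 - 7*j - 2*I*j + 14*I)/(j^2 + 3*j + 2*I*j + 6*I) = (j^2 - j*(7 + 2*I) + 14*I)/(j^2 + j*(3 + 2*I) + 6*I)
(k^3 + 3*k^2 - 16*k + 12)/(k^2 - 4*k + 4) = (k^2 + 5*k - 6)/(k - 2)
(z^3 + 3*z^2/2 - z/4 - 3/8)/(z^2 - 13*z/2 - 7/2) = (z^2 + z - 3/4)/(z - 7)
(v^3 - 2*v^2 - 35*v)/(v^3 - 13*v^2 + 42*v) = (v + 5)/(v - 6)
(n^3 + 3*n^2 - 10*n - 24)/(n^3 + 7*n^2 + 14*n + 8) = (n - 3)/(n + 1)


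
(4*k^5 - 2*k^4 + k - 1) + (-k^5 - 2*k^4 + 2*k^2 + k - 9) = 3*k^5 - 4*k^4 + 2*k^2 + 2*k - 10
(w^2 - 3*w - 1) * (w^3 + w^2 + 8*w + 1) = w^5 - 2*w^4 + 4*w^3 - 24*w^2 - 11*w - 1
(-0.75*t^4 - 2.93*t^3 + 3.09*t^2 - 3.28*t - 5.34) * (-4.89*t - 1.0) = 3.6675*t^5 + 15.0777*t^4 - 12.1801*t^3 + 12.9492*t^2 + 29.3926*t + 5.34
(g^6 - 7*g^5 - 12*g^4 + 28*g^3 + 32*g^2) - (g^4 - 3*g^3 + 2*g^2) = g^6 - 7*g^5 - 13*g^4 + 31*g^3 + 30*g^2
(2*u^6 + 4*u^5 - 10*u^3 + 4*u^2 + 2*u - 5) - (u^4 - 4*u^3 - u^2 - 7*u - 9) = 2*u^6 + 4*u^5 - u^4 - 6*u^3 + 5*u^2 + 9*u + 4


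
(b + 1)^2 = b^2 + 2*b + 1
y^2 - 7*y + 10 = (y - 5)*(y - 2)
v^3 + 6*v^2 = v^2*(v + 6)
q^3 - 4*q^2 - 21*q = q*(q - 7)*(q + 3)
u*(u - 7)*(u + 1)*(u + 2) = u^4 - 4*u^3 - 19*u^2 - 14*u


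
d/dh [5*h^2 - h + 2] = 10*h - 1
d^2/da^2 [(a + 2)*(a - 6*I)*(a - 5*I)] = 6*a + 4 - 22*I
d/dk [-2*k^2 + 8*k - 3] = 8 - 4*k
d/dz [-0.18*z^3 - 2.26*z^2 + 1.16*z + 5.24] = -0.54*z^2 - 4.52*z + 1.16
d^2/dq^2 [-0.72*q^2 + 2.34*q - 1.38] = -1.44000000000000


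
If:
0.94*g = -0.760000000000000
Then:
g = -0.81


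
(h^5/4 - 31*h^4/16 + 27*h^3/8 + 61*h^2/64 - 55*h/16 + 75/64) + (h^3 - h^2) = h^5/4 - 31*h^4/16 + 35*h^3/8 - 3*h^2/64 - 55*h/16 + 75/64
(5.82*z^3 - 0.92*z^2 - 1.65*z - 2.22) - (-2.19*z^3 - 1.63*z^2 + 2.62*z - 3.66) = 8.01*z^3 + 0.71*z^2 - 4.27*z + 1.44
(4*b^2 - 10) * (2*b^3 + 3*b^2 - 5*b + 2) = 8*b^5 + 12*b^4 - 40*b^3 - 22*b^2 + 50*b - 20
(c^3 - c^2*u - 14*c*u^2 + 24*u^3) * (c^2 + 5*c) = c^5 - c^4*u + 5*c^4 - 14*c^3*u^2 - 5*c^3*u + 24*c^2*u^3 - 70*c^2*u^2 + 120*c*u^3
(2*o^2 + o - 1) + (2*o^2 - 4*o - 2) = 4*o^2 - 3*o - 3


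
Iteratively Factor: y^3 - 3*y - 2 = (y - 2)*(y^2 + 2*y + 1) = (y - 2)*(y + 1)*(y + 1)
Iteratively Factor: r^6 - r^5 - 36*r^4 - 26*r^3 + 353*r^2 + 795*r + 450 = (r + 3)*(r^5 - 4*r^4 - 24*r^3 + 46*r^2 + 215*r + 150) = (r + 2)*(r + 3)*(r^4 - 6*r^3 - 12*r^2 + 70*r + 75) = (r + 2)*(r + 3)^2*(r^3 - 9*r^2 + 15*r + 25) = (r + 1)*(r + 2)*(r + 3)^2*(r^2 - 10*r + 25) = (r - 5)*(r + 1)*(r + 2)*(r + 3)^2*(r - 5)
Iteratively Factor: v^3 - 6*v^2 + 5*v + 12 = (v - 3)*(v^2 - 3*v - 4) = (v - 4)*(v - 3)*(v + 1)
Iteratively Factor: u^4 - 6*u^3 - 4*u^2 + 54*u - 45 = (u - 5)*(u^3 - u^2 - 9*u + 9) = (u - 5)*(u - 1)*(u^2 - 9) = (u - 5)*(u - 1)*(u + 3)*(u - 3)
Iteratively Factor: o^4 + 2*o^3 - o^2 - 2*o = (o + 2)*(o^3 - o) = (o + 1)*(o + 2)*(o^2 - o) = (o - 1)*(o + 1)*(o + 2)*(o)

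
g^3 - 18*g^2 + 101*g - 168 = (g - 8)*(g - 7)*(g - 3)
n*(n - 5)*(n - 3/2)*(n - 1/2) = n^4 - 7*n^3 + 43*n^2/4 - 15*n/4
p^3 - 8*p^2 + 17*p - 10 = (p - 5)*(p - 2)*(p - 1)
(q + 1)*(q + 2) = q^2 + 3*q + 2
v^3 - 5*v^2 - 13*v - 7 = (v - 7)*(v + 1)^2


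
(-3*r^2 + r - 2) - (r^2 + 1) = -4*r^2 + r - 3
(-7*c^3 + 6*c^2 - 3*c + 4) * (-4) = 28*c^3 - 24*c^2 + 12*c - 16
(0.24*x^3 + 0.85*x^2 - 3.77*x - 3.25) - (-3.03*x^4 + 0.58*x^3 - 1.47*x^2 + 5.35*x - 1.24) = 3.03*x^4 - 0.34*x^3 + 2.32*x^2 - 9.12*x - 2.01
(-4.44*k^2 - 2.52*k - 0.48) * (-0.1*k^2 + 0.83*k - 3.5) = 0.444*k^4 - 3.4332*k^3 + 13.4964*k^2 + 8.4216*k + 1.68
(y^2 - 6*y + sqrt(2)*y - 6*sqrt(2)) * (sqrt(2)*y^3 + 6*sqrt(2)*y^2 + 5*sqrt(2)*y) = sqrt(2)*y^5 + 2*y^4 - 31*sqrt(2)*y^3 - 62*y^2 - 30*sqrt(2)*y^2 - 60*y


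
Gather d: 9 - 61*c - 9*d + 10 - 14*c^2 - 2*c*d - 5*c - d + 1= -14*c^2 - 66*c + d*(-2*c - 10) + 20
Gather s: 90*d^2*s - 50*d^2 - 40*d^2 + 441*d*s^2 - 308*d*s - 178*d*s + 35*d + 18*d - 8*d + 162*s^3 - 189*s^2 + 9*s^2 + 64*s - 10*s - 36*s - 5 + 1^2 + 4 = -90*d^2 + 45*d + 162*s^3 + s^2*(441*d - 180) + s*(90*d^2 - 486*d + 18)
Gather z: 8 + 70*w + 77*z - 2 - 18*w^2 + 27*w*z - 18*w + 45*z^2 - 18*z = -18*w^2 + 52*w + 45*z^2 + z*(27*w + 59) + 6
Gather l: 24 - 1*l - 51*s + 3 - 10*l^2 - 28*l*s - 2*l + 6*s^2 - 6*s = -10*l^2 + l*(-28*s - 3) + 6*s^2 - 57*s + 27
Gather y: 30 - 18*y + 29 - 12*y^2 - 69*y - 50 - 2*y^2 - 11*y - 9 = -14*y^2 - 98*y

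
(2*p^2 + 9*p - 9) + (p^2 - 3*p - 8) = 3*p^2 + 6*p - 17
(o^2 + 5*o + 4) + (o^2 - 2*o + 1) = 2*o^2 + 3*o + 5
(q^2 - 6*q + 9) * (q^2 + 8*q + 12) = q^4 + 2*q^3 - 27*q^2 + 108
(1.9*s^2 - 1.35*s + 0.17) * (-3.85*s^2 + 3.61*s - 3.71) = -7.315*s^4 + 12.0565*s^3 - 12.577*s^2 + 5.6222*s - 0.6307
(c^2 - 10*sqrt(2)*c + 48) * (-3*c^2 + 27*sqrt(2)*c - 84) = -3*c^4 + 57*sqrt(2)*c^3 - 768*c^2 + 2136*sqrt(2)*c - 4032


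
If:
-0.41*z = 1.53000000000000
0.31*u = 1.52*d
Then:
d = 0.203947368421053*u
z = -3.73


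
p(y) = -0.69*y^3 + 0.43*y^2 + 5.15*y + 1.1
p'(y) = -2.07*y^2 + 0.86*y + 5.15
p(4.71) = -37.20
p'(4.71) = -36.72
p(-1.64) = -3.15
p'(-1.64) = -1.83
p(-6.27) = 155.79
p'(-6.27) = -81.62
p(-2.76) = 4.67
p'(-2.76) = -12.99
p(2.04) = 7.54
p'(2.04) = -1.71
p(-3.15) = 10.71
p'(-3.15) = -18.10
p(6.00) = -101.56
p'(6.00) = -64.21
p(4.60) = -33.27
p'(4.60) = -34.70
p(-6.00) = 134.72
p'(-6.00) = -74.53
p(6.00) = -101.56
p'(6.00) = -64.21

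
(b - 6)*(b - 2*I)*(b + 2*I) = b^3 - 6*b^2 + 4*b - 24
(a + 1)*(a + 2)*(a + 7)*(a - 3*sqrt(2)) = a^4 - 3*sqrt(2)*a^3 + 10*a^3 - 30*sqrt(2)*a^2 + 23*a^2 - 69*sqrt(2)*a + 14*a - 42*sqrt(2)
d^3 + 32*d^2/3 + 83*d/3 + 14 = (d + 2/3)*(d + 3)*(d + 7)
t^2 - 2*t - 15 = (t - 5)*(t + 3)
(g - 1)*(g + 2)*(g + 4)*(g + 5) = g^4 + 10*g^3 + 27*g^2 + 2*g - 40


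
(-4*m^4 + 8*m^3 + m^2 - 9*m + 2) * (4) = -16*m^4 + 32*m^3 + 4*m^2 - 36*m + 8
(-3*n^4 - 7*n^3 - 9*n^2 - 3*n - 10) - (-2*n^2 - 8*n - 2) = -3*n^4 - 7*n^3 - 7*n^2 + 5*n - 8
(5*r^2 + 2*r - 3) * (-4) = -20*r^2 - 8*r + 12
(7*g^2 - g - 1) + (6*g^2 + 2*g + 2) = 13*g^2 + g + 1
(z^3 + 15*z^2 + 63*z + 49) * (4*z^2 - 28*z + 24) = 4*z^5 + 32*z^4 - 144*z^3 - 1208*z^2 + 140*z + 1176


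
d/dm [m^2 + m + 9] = 2*m + 1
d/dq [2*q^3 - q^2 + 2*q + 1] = 6*q^2 - 2*q + 2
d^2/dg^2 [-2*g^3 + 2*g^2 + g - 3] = 4 - 12*g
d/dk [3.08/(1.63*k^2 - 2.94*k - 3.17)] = (9.0552 - 10.0408*k)/(-1.63*k^2 + 2.94*k + 3.17)^2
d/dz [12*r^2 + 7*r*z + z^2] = 7*r + 2*z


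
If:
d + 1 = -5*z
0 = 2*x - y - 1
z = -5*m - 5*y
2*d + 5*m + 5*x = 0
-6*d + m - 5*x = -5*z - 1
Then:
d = -156/251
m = -130/251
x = 962/1255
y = 669/1255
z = -19/251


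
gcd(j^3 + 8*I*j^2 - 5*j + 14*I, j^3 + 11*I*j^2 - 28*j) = j + 7*I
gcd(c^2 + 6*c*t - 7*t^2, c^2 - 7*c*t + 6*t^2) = -c + t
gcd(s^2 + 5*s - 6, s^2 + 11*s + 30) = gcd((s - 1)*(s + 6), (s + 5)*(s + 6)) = s + 6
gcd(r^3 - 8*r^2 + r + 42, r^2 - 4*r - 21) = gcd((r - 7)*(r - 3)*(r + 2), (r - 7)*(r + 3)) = r - 7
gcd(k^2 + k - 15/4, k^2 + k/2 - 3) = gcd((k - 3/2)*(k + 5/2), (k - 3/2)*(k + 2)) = k - 3/2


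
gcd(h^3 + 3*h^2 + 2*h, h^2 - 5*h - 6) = h + 1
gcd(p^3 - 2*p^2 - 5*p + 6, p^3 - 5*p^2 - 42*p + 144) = p - 3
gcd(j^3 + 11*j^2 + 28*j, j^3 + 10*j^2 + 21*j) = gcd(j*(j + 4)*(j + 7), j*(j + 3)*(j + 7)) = j^2 + 7*j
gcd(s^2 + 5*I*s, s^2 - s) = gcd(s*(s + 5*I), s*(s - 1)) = s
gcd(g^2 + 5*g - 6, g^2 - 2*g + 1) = g - 1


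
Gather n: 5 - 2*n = 5 - 2*n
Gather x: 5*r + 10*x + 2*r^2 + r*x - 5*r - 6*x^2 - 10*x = 2*r^2 + r*x - 6*x^2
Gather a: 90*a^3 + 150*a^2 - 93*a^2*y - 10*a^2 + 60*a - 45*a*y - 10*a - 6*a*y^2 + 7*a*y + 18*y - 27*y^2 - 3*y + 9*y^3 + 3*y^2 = 90*a^3 + a^2*(140 - 93*y) + a*(-6*y^2 - 38*y + 50) + 9*y^3 - 24*y^2 + 15*y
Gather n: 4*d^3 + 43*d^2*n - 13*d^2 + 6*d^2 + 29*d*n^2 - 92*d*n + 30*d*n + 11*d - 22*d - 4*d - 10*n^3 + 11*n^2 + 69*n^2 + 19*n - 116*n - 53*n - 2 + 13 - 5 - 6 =4*d^3 - 7*d^2 - 15*d - 10*n^3 + n^2*(29*d + 80) + n*(43*d^2 - 62*d - 150)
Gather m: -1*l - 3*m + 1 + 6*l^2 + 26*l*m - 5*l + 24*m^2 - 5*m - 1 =6*l^2 - 6*l + 24*m^2 + m*(26*l - 8)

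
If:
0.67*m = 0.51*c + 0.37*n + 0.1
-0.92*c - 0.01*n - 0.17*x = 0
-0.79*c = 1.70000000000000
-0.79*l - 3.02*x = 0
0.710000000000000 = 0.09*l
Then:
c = -2.15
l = 7.89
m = 127.21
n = 233.06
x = -2.06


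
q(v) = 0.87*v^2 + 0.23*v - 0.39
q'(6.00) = 10.67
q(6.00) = 32.31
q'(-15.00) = -25.87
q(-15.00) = 191.91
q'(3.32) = 6.01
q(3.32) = 9.96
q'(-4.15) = -6.99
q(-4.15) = 13.64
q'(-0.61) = -0.83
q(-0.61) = -0.21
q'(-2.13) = -3.48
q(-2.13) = 3.07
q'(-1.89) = -3.06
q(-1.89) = 2.28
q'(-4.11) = -6.92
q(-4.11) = 13.36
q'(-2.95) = -4.90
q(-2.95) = 6.50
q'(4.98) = 8.90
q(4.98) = 22.33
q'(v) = 1.74*v + 0.23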